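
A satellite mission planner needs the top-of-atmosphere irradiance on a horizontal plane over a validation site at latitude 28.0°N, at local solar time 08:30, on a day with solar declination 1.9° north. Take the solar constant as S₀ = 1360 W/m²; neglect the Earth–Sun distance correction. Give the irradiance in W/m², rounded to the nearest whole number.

Hour angle H = 15° × (8.5 − 12) = -52.50°.
With φ = 28.0°, δ = 1.9°, H = -52.50°: sin φ sin δ = 0.0156, cos φ cos δ cos H = 0.5372, so cos θ_z = 0.5528.
Top-of-atmosphere irradiance = S₀ cos θ_z = 1360 × 0.5528 = 751.81 W/m².

752 W/m²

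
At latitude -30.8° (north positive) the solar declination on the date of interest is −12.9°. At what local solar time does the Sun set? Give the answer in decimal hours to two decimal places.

18.52 h

The sunset hour angle satisfies cos H_s = −tan φ tan δ = -0.1365, giving H_s = 97.85°.
Sunset is at 12 + H_s/15 = 12 + 6.523 = 18.523 h local solar time.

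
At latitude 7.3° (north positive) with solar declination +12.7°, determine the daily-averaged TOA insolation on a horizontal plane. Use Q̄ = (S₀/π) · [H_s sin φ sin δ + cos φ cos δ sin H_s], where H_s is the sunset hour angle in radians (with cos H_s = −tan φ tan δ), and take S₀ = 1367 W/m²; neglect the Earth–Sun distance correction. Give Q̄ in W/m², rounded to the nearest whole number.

440 W/m²

−tan φ tan δ = −(0.1281)(0.2254) = -0.0289; H_s = arccos(-0.0289) = 91.66°. In radians, H_s = 1.5998.
H_s sin φ sin δ = 1.5998 × 0.1271 × 0.2198 = 0.0447.
cos φ cos δ sin H_s = 0.9919 × 0.9755 × 0.9996 = 0.9672.
Q̄ = (1367/π) × (0.0447 + 0.9672) = 435.13 × 1.0119 = 440.31 W/m².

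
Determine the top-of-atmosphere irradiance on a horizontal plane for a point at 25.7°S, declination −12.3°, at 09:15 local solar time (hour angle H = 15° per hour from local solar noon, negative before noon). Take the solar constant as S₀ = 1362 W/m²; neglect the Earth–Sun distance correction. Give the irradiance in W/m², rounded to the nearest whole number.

1027 W/m²

Hour angle H = 15° × (9.25 − 12) = -41.25°.
With φ = -25.7°, δ = -12.3°, H = -41.25°: sin φ sin δ = 0.0924, cos φ cos δ cos H = 0.6619, so cos θ_z = 0.7543.
Top-of-atmosphere irradiance = S₀ cos θ_z = 1362 × 0.7543 = 1027.36 W/m².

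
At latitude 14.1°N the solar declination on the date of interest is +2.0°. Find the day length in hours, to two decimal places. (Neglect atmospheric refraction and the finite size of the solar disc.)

12.07 hours

The sunset hour angle satisfies cos H_s = −tan φ tan δ = -0.0088, giving H_s = 90.50°.
Day length = 2 H_s / 15° h⁻¹ = 181.00° / 15 = 12.067 h.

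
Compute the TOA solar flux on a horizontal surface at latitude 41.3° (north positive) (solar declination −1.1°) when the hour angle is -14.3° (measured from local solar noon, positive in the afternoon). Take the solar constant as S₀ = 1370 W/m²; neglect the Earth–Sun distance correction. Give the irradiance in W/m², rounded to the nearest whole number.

980 W/m²

cos θ_z = sin φ sin δ + cos φ cos δ cos H = (0.6600)(-0.0192) + (0.7513)(0.9998)(0.9690) = 0.7152.
Top-of-atmosphere irradiance = S₀ cos θ_z = 1370 × 0.7152 = 979.82 W/m².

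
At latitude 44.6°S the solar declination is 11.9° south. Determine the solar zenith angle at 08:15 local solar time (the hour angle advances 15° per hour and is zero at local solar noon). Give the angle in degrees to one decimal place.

Hour angle H = 15° × (8.25 − 12) = -56.25°.
cos θ_z = sin φ sin δ + cos φ cos δ cos H = (-0.7022)(-0.2062) + (0.7120)(0.9785)(0.5556) = 0.5319.
θ_z = arccos(0.5319) = 57.87°.

57.9°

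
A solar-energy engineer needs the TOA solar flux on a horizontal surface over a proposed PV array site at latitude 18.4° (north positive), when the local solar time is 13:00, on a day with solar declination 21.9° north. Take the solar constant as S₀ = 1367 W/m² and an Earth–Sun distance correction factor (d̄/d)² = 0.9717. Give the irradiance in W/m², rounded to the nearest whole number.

1286 W/m²

Hour angle H = 15° × (13 − 12) = 15.00°.
cos θ_z = sin(18.4°) sin(21.9°) + cos(18.4°) cos(21.9°) cos(15.00°) = 0.1177 + 0.8504 = 0.9681.
Top-of-atmosphere irradiance = S₀ (d̄/d)² cos θ_z = 1367 × 0.9717 × 0.9681 = 1285.94 W/m².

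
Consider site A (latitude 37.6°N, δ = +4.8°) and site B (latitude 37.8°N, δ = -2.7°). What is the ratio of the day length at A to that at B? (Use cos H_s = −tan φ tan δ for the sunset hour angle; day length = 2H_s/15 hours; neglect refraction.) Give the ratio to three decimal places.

1.066

A: H_s = arccos(−tan 37.6° · tan 4.8°) = 93.71°, so 2H_s/15 = 12.4947 h.
B: H_s = arccos(−tan 37.8° · tan -2.7°) = 87.90°, so 2H_s/15 = 11.7200 h.
Ratio A/B = 12.4947 / 11.7200 = 1.0661.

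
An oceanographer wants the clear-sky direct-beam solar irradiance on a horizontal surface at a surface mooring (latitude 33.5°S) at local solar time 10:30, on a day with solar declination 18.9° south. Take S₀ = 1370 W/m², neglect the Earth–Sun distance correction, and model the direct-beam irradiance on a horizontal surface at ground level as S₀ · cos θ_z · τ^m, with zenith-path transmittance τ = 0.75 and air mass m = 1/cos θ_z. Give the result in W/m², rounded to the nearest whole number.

Hour angle H = 15° × (10.5 − 12) = -22.50°.
With φ = -33.5°, δ = -18.9°, H = -22.50°: sin φ sin δ = 0.1788, cos φ cos δ cos H = 0.7289, so cos θ_z = 0.9077.
Air mass m = 1/cos θ_z = 1/0.9077 = 1.102; τ^m = 0.75^1.102 = 0.7283.
Surface direct beam = 1370 × 0.9077 × 0.7283 = 905.68 W/m².

906 W/m²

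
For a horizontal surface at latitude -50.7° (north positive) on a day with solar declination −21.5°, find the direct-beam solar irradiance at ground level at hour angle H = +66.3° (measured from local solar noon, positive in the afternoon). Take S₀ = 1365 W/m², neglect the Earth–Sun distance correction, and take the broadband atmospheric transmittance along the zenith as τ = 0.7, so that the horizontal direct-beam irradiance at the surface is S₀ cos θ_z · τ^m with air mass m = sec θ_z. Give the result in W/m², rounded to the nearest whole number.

358 W/m²

With φ = -50.7°, δ = -21.5°, H = 66.30°: sin φ sin δ = 0.2836, cos φ cos δ cos H = 0.2369, so cos θ_z = 0.5205.
Air mass m = 1/cos θ_z = 1/0.5205 = 1.921; τ^m = 0.7^1.921 = 0.5040.
Surface direct beam = 1365 × 0.5205 × 0.5040 = 358.08 W/m².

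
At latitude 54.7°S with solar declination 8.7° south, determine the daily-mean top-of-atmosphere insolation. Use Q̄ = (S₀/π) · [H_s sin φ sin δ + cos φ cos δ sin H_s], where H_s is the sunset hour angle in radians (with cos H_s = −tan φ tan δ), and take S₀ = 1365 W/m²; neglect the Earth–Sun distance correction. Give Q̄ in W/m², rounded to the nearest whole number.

The sunset hour angle satisfies cos H_s = −tan φ tan δ = -0.2161, giving H_s = 102.48°. In radians, H_s = 1.7886.
H_s sin φ sin δ = 1.7886 × -0.8161 × -0.1513 = 0.2208.
cos φ cos δ sin H_s = 0.5779 × 0.9885 × 0.9764 = 0.5578.
Q̄ = (1365/π) × (0.2208 + 0.5578) = 434.49 × 0.7786 = 338.29 W/m².

338 W/m²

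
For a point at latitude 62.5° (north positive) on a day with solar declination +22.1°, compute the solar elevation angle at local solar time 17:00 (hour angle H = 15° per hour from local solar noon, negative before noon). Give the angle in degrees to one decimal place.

26.4°

Hour angle H = 15° × (17 − 12) = 75.00°.
cos θ_z = sin φ sin δ + cos φ cos δ cos H = (0.8870)(0.3762) + (0.4617)(0.9265)(0.2588) = 0.4444.
θ_z = arccos(0.4444) = 63.62°, so the elevation is 90° − 63.62° = 26.38°.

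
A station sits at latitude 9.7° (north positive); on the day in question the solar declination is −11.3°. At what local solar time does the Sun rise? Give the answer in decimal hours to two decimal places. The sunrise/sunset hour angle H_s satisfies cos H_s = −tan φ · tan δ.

6.13 h

The sunset hour angle satisfies cos H_s = −tan φ tan δ = 0.0342, giving H_s = 88.04°.
Sunrise is at 12 − H_s/15 = 12 − 5.869 = 6.131 h local solar time.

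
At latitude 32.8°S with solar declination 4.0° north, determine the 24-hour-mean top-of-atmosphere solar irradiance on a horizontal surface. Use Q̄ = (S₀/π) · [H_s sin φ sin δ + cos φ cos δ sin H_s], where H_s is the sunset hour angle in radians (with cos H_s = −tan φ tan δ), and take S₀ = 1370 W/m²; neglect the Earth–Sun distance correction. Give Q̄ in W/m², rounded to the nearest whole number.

340 W/m²

The sunset hour angle satisfies cos H_s = −tan φ tan δ = 0.0451, giving H_s = 87.42°. In radians, H_s = 1.5258.
H_s sin φ sin δ = 1.5258 × -0.5417 × 0.0698 = -0.0577.
cos φ cos δ sin H_s = 0.8406 × 0.9976 × 0.9990 = 0.8377.
Q̄ = (1370/π) × (-0.0577 + 0.8377) = 436.08 × 0.7800 = 340.14 W/m².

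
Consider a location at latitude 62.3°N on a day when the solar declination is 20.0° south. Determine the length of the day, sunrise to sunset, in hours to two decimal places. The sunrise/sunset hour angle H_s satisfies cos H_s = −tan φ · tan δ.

6.15 hours

cos H_s = −tan(62.3°) · tan(-20.0°) = 0.6933, so H_s = arccos(0.6933) = 46.11°.
Day length = 2 H_s / 15° h⁻¹ = 92.22° / 15 = 6.148 h.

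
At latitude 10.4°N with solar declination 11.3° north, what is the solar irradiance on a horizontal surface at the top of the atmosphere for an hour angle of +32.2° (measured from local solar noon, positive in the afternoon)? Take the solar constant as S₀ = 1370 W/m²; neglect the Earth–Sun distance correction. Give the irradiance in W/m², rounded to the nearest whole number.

1167 W/m²

With φ = 10.4°, δ = 11.3°, H = 32.20°: sin φ sin δ = 0.0354, cos φ cos δ cos H = 0.8162, so cos θ_z = 0.8516.
Top-of-atmosphere irradiance = S₀ cos θ_z = 1370 × 0.8516 = 1166.69 W/m².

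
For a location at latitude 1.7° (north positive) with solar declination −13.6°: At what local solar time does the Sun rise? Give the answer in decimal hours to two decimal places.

−tan φ tan δ = −(0.0297)(-0.2419) = 0.0072; H_s = arccos(0.0072) = 89.59°.
Sunrise is at 12 − H_s/15 = 12 − 5.973 = 6.027 h local solar time.

6.03 h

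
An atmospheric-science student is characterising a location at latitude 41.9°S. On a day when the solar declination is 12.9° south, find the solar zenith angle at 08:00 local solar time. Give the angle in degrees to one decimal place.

59.2°

Hour angle H = 15° × (8 − 12) = -60.00°.
cos θ_z = sin φ sin δ + cos φ cos δ cos H = (-0.6678)(-0.2233) + (0.7443)(0.9748)(0.5000) = 0.5119.
θ_z = arccos(0.5119) = 59.21°.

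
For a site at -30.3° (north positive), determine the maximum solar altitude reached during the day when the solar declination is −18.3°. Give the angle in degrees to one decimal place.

At local solar noon the hour angle is zero, so the elevation is 90° − |φ − δ| = 90° − |-30.3° − (-18.3°)| = 90° − 12.0° = 78.0°.

78.0°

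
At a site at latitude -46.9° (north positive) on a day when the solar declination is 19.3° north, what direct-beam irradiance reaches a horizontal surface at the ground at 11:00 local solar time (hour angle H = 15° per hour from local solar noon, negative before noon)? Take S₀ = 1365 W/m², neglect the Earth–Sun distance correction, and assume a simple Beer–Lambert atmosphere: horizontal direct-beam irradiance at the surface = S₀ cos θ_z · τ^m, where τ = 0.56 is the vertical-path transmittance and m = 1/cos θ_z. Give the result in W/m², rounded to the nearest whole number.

Hour angle H = 15° × (11 − 12) = -15.00°.
cos θ_z = sin φ sin δ + cos φ cos δ cos H = (-0.7302)(0.3305) + (0.6833)(0.9438)(0.9659) = 0.3816.
Air mass m = 1/cos θ_z = 1/0.3816 = 2.621; τ^m = 0.56^2.621 = 0.2188.
Surface direct beam = 1365 × 0.3816 × 0.2188 = 113.97 W/m².

114 W/m²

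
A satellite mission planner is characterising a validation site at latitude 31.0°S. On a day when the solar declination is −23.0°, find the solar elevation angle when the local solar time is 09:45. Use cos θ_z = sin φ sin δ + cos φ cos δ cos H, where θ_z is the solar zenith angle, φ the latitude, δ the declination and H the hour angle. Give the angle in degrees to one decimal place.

Hour angle H = 15° × (9.75 − 12) = -33.75°.
cos θ_z = sin(-31.0°) sin(-23.0°) + cos(-31.0°) cos(-23.0°) cos(-33.75°) = 0.2012 + 0.6561 = 0.8573.
θ_z = arccos(0.8573) = 30.99°, so the elevation is 90° − 30.99° = 59.01°.

59.0°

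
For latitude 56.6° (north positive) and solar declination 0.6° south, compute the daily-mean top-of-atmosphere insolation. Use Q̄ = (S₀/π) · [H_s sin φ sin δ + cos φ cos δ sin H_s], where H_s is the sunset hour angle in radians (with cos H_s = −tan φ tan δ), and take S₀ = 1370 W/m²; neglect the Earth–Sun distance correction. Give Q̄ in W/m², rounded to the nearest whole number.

−tan φ tan δ = −(1.5166)(-0.0105) = 0.0159; H_s = arccos(0.0159) = 89.09°. In radians, H_s = 1.5549.
H_s sin φ sin δ = 1.5549 × 0.8348 × -0.0105 = -0.0136.
cos φ cos δ sin H_s = 0.5505 × 0.9999 × 0.9999 = 0.5504.
Q̄ = (1370/π) × (-0.0136 + 0.5504) = 436.08 × 0.5368 = 234.09 W/m².

234 W/m²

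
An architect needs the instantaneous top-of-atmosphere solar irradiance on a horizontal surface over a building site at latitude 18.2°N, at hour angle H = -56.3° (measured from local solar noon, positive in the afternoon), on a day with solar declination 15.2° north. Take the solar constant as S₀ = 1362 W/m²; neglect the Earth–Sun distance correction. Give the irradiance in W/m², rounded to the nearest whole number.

cos θ_z = sin φ sin δ + cos φ cos δ cos H = (0.3123)(0.2622) + (0.9500)(0.9650)(0.5548) = 0.5905.
Top-of-atmosphere irradiance = S₀ cos θ_z = 1362 × 0.5905 = 804.26 W/m².

804 W/m²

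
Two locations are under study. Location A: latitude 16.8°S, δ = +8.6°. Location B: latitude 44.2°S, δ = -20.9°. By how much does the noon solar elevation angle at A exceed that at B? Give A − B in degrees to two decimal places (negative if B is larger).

A: 90° − |-16.8 − (8.6)| = 64.60°.
B: 90° − |-44.2 − (-20.9)| = 66.70°.
A − B = 64.60 − 66.70 = -2.10°.

-2.10°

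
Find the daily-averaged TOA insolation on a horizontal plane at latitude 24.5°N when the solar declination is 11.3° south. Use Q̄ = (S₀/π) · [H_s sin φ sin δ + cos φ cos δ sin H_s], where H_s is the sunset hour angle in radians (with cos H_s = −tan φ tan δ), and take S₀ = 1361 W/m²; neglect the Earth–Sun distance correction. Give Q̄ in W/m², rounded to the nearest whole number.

333 W/m²

The sunset hour angle satisfies cos H_s = −tan φ tan δ = 0.0911, giving H_s = 84.77°. In radians, H_s = 1.4795.
H_s sin φ sin δ = 1.4795 × 0.4147 × -0.1959 = -0.1202.
cos φ cos δ sin H_s = 0.9100 × 0.9806 × 0.9958 = 0.8886.
Q̄ = (1361/π) × (-0.1202 + 0.8886) = 433.22 × 0.7684 = 332.89 W/m².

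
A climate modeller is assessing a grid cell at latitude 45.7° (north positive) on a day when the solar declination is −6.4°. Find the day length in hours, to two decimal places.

11.12 hours

−tan φ tan δ = −(1.0247)(-0.1122) = 0.1150; H_s = arccos(0.1150) = 83.40°.
Day length = 2 H_s / 15° h⁻¹ = 166.80° / 15 = 11.120 h.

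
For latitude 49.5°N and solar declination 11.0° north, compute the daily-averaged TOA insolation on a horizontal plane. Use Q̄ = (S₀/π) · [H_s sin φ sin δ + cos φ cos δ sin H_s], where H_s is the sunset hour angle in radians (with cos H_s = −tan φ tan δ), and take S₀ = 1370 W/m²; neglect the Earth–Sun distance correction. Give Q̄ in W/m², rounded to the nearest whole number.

385 W/m²

The sunset hour angle satisfies cos H_s = −tan φ tan δ = -0.2276, giving H_s = 103.16°. In radians, H_s = 1.8005.
H_s sin φ sin δ = 1.8005 × 0.7604 × 0.1908 = 0.2612.
cos φ cos δ sin H_s = 0.6494 × 0.9816 × 0.9737 = 0.6207.
Q̄ = (1370/π) × (0.2612 + 0.6207) = 436.08 × 0.8819 = 384.58 W/m².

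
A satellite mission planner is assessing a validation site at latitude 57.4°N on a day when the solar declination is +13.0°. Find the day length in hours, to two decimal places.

14.82 hours

The sunset hour angle satisfies cos H_s = −tan φ tan δ = -0.3610, giving H_s = 111.16°.
Day length = 2 H_s / 15° h⁻¹ = 222.32° / 15 = 14.821 h.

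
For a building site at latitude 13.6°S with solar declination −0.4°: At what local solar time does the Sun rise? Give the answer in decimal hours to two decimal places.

5.99 h

cos H_s = −tan(-13.6°) · tan(-0.4°) = -0.0017, so H_s = arccos(-0.0017) = 90.10°.
Sunrise is at 12 − H_s/15 = 12 − 6.007 = 5.993 h local solar time.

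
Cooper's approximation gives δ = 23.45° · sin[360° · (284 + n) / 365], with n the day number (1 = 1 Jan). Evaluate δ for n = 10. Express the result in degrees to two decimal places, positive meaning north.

360 × (284 + 10) / 365 = 289.973°; sin(289.973°) = -0.9399.
δ = 23.45 × -0.9399 = -22.041° ≈ -22.04°.

-22.04°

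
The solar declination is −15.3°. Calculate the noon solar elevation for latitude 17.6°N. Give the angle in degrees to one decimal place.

57.1°

At local solar noon the hour angle is zero, so the elevation is 90° − |φ − δ| = 90° − |17.6° − (-15.3°)| = 90° − 32.9° = 57.1°.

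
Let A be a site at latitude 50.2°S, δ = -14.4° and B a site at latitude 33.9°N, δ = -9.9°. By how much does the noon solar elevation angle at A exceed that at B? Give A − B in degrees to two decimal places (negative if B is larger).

+8.00°

A: 90° − |-50.2 − (-14.4)| = 54.20°.
B: 90° − |33.9 − (-9.9)| = 46.20°.
A − B = 54.20 − 46.20 = 8.00°.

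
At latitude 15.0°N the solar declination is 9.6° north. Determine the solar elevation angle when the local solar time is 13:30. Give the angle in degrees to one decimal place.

67.4°

Hour angle H = 15° × (13.5 − 12) = 22.50°.
With φ = 15.0°, δ = 9.6°, H = 22.50°: sin φ sin δ = 0.0432, cos φ cos δ cos H = 0.8799, so cos θ_z = 0.9231.
θ_z = arccos(0.9231) = 22.62°, so the elevation is 90° − 22.62° = 67.38°.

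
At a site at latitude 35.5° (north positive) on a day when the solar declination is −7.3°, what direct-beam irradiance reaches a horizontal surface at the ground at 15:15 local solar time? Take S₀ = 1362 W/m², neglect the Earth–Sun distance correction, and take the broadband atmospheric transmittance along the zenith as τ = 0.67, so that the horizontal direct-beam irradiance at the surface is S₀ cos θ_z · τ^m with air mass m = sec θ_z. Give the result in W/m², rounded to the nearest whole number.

261 W/m²

Hour angle H = 15° × (15.25 − 12) = 48.75°.
With φ = 35.5°, δ = -7.3°, H = 48.75°: sin φ sin δ = -0.0738, cos φ cos δ cos H = 0.5324, so cos θ_z = 0.4586.
Air mass m = 1/cos θ_z = 1/0.4586 = 2.181; τ^m = 0.67^2.181 = 0.4175.
Surface direct beam = 1362 × 0.4586 × 0.4175 = 260.78 W/m².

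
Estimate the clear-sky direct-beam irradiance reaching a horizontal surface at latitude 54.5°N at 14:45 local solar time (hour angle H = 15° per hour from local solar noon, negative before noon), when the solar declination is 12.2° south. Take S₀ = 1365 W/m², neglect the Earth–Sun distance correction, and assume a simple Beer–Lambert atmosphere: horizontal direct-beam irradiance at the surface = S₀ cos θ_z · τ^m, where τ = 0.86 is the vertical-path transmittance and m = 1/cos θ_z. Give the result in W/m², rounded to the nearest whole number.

192 W/m²

Hour angle H = 15° × (14.75 − 12) = 41.25°.
cos θ_z = sin φ sin δ + cos φ cos δ cos H = (0.8141)(-0.2113) + (0.5807)(0.9774)(0.7518) = 0.2547.
Air mass m = 1/cos θ_z = 1/0.2547 = 3.926; τ^m = 0.86^3.926 = 0.5531.
Surface direct beam = 1365 × 0.2547 × 0.5531 = 192.29 W/m².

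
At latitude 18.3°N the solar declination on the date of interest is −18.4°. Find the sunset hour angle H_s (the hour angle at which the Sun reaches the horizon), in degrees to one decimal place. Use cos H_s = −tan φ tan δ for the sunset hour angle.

The sunset hour angle satisfies cos H_s = −tan φ tan δ = 0.1100, giving H_s = 83.68°.

83.7°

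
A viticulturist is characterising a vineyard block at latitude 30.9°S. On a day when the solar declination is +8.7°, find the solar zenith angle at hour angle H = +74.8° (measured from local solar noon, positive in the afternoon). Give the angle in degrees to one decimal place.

cos θ_z = sin φ sin δ + cos φ cos δ cos H = (-0.5135)(0.1513) + (0.8581)(0.9885)(0.2622) = 0.1447.
θ_z = arccos(0.1447) = 81.68°.

81.7°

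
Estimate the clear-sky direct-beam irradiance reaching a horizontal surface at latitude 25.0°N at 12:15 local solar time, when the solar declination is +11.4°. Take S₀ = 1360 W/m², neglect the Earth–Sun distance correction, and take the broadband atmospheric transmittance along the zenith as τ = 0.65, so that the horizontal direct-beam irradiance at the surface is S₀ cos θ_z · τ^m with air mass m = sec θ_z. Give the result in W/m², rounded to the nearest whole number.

Hour angle H = 15° × (12.25 − 12) = 3.75°.
cos θ_z = sin φ sin δ + cos φ cos δ cos H = (0.4226)(0.1977) + (0.9063)(0.9803)(0.9979) = 0.9701.
Air mass m = 1/cos θ_z = 1/0.9701 = 1.031; τ^m = 0.65^1.031 = 0.6414.
Surface direct beam = 1360 × 0.9701 × 0.6414 = 846.22 W/m².

846 W/m²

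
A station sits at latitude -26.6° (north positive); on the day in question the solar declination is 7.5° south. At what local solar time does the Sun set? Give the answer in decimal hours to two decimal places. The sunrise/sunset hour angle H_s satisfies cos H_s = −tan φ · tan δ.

18.25 h

The sunset hour angle satisfies cos H_s = −tan φ tan δ = -0.0659, giving H_s = 93.78°.
Sunset is at 12 + H_s/15 = 12 + 6.252 = 18.252 h local solar time.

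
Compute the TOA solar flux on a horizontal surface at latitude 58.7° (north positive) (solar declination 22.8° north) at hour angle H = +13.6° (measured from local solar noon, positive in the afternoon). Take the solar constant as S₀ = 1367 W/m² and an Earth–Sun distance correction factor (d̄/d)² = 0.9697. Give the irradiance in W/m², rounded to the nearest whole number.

1056 W/m²

With φ = 58.7°, δ = 22.8°, H = 13.60°: sin φ sin δ = 0.3311, cos φ cos δ cos H = 0.4655, so cos θ_z = 0.7966.
Top-of-atmosphere irradiance = S₀ (d̄/d)² cos θ_z = 1367 × 0.9697 × 0.7966 = 1055.96 W/m².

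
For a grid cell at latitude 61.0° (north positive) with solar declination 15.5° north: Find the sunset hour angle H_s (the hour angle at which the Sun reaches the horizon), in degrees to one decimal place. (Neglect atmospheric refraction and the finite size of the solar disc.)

cos H_s = −tan(61.0°) · tan(15.5°) = -0.5003, so H_s = arccos(-0.5003) = 120.02°.

120.0°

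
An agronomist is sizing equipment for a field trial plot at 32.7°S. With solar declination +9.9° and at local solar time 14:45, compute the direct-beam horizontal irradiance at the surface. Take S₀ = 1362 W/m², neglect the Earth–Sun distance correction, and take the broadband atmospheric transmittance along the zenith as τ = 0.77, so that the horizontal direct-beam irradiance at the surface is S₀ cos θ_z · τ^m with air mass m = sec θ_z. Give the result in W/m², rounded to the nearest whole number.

441 W/m²

Hour angle H = 15° × (14.75 − 12) = 41.25°.
cos θ_z = sin φ sin δ + cos φ cos δ cos H = (-0.5402)(0.1719) + (0.8415)(0.9851)(0.7518) = 0.5304.
Air mass m = 1/cos θ_z = 1/0.5304 = 1.885; τ^m = 0.77^1.885 = 0.6110.
Surface direct beam = 1362 × 0.5304 × 0.6110 = 441.39 W/m².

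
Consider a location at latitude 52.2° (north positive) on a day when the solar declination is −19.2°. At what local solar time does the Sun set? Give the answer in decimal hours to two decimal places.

−tan φ tan δ = −(1.2892)(-0.3482) = 0.4489; H_s = arccos(0.4489) = 63.33°.
Sunset is at 12 + H_s/15 = 12 + 4.222 = 16.222 h local solar time.

16.22 h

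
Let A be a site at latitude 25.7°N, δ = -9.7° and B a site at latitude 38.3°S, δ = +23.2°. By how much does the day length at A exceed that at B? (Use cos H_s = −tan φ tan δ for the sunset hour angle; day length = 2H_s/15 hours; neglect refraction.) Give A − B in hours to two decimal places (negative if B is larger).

A: H_s = arccos(−tan 25.7° · tan -9.7°) = 85.28°, so 2H_s/15 = 11.3707 h.
B: H_s = arccos(−tan -38.3° · tan 23.2°) = 70.22°, so 2H_s/15 = 9.3627 h.
A − B = 11.3707 − 9.3627 = 2.0080 h.

+2.01 h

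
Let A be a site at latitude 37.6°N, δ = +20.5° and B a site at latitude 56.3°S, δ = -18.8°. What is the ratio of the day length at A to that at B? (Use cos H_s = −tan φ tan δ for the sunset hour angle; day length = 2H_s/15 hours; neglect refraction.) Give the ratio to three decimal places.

0.884

A: H_s = arccos(−tan 37.6° · tan 20.5°) = 106.73°, so 2H_s/15 = 14.2307 h.
B: H_s = arccos(−tan -56.3° · tan -18.8°) = 120.69°, so 2H_s/15 = 16.0920 h.
Ratio A/B = 14.2307 / 16.0920 = 0.8843.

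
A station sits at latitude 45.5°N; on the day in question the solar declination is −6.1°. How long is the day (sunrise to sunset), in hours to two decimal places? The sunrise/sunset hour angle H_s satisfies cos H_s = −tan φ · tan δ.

−tan φ tan δ = −(1.0176)(-0.1069) = 0.1088; H_s = arccos(0.1088) = 83.75°.
Day length = 2 H_s / 15° h⁻¹ = 167.50° / 15 = 11.167 h.

11.17 hours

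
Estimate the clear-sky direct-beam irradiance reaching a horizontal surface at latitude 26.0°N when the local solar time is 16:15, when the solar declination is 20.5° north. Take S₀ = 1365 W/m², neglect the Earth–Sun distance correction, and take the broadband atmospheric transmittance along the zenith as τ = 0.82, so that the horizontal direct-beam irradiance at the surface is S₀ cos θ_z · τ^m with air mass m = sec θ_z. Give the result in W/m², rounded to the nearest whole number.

492 W/m²

Hour angle H = 15° × (16.25 − 12) = 63.75°.
cos θ_z = sin φ sin δ + cos φ cos δ cos H = (0.4384)(0.3502) + (0.8988)(0.9367)(0.4423) = 0.5259.
Air mass m = 1/cos θ_z = 1/0.5259 = 1.902; τ^m = 0.82^1.902 = 0.6856.
Surface direct beam = 1365 × 0.5259 × 0.6856 = 492.16 W/m².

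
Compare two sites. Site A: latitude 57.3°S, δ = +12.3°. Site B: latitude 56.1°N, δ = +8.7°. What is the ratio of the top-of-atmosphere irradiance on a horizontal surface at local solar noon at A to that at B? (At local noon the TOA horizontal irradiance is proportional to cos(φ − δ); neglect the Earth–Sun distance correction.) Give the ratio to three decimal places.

0.515

A: cos θ_z = cos(-57.3° − (12.3°)) = 0.3486.
B: cos θ_z = cos(56.1° − (8.7°)) = 0.6769.
Ratio A/B = 0.3486 / 0.6769 = 0.5150.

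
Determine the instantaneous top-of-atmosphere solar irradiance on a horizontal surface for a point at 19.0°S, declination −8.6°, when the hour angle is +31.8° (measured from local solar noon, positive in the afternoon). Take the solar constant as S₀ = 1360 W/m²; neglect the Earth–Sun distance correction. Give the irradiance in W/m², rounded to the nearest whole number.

1147 W/m²

With φ = -19.0°, δ = -8.6°, H = 31.80°: sin φ sin δ = 0.0487, cos φ cos δ cos H = 0.7946, so cos θ_z = 0.8433.
Top-of-atmosphere irradiance = S₀ cos θ_z = 1360 × 0.8433 = 1146.89 W/m².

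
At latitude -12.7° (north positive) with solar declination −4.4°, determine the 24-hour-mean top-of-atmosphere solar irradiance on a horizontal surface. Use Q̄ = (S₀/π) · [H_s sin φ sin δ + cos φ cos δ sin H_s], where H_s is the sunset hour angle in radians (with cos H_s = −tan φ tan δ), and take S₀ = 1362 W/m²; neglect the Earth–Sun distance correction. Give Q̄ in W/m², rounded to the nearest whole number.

The sunset hour angle satisfies cos H_s = −tan φ tan δ = -0.0173, giving H_s = 90.99°. In radians, H_s = 1.5881.
H_s sin φ sin δ = 1.5881 × -0.2198 × -0.0767 = 0.0268.
cos φ cos δ sin H_s = 0.9755 × 0.9971 × 0.9999 = 0.9726.
Q̄ = (1362/π) × (0.0268 + 0.9726) = 433.54 × 0.9994 = 433.28 W/m².

433 W/m²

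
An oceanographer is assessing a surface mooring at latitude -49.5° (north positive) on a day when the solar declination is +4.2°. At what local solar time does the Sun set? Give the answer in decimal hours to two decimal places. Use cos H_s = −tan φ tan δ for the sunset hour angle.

The sunset hour angle satisfies cos H_s = −tan φ tan δ = 0.0860, giving H_s = 85.07°.
Sunset is at 12 + H_s/15 = 12 + 5.671 = 17.671 h local solar time.

17.67 h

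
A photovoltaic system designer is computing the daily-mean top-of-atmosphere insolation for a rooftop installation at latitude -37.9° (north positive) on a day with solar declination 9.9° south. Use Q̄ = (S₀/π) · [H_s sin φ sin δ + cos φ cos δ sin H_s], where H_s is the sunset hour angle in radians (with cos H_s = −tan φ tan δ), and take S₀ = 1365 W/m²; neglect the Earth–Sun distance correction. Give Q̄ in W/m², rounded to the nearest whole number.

413 W/m²

−tan φ tan δ = −(-0.7785)(-0.1745) = -0.1358; H_s = arccos(-0.1358) = 97.80°. In radians, H_s = 1.7069.
H_s sin φ sin δ = 1.7069 × -0.6143 × -0.1719 = 0.1802.
cos φ cos δ sin H_s = 0.7891 × 0.9851 × 0.9908 = 0.7702.
Q̄ = (1365/π) × (0.1802 + 0.7702) = 434.49 × 0.9504 = 412.94 W/m².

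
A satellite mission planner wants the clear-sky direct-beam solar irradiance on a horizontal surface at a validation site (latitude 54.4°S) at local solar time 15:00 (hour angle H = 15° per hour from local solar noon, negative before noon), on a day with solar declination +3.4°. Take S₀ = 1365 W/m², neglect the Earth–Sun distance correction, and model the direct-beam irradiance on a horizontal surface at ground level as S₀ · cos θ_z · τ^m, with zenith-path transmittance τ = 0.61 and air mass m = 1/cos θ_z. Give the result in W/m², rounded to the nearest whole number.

Hour angle H = 15° × (15 − 12) = 45.00°.
cos θ_z = sin(-54.4°) sin(3.4°) + cos(-54.4°) cos(3.4°) cos(45.00°) = -0.0482 + 0.4109 = 0.3627.
Air mass m = 1/cos θ_z = 1/0.3627 = 2.757; τ^m = 0.61^2.757 = 0.2559.
Surface direct beam = 1365 × 0.3627 × 0.2559 = 126.69 W/m².

127 W/m²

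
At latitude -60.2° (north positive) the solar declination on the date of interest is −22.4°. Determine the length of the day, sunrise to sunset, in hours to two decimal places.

The sunset hour angle satisfies cos H_s = −tan φ tan δ = -0.7197, giving H_s = 136.03°.
Day length = 2 H_s / 15° h⁻¹ = 272.06° / 15 = 18.137 h.

18.14 hours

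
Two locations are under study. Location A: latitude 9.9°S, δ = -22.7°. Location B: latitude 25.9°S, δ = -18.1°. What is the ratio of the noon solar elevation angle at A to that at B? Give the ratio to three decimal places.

A: 90° − |-9.9 − (-22.7)| = 77.20°.
B: 90° − |-25.9 − (-18.1)| = 82.20°.
Ratio A/B = 77.2000 / 82.2000 = 0.9392.

0.939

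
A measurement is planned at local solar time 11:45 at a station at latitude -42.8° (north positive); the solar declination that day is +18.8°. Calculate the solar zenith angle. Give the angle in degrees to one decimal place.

Hour angle H = 15° × (11.75 − 12) = -3.75°.
cos θ_z = sin(-42.8°) sin(18.8°) + cos(-42.8°) cos(18.8°) cos(-3.75°) = -0.2190 + 0.6931 = 0.4741.
θ_z = arccos(0.4741) = 61.70°.

61.7°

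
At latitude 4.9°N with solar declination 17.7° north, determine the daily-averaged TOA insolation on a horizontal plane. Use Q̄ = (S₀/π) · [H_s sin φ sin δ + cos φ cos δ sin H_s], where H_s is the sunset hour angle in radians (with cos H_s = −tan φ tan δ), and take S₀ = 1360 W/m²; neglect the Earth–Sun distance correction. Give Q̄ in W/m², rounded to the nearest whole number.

The sunset hour angle satisfies cos H_s = −tan φ tan δ = -0.0274, giving H_s = 91.57°. In radians, H_s = 1.5982.
H_s sin φ sin δ = 1.5982 × 0.0854 × 0.3040 = 0.0415.
cos φ cos δ sin H_s = 0.9963 × 0.9527 × 0.9996 = 0.9488.
Q̄ = (1360/π) × (0.0415 + 0.9488) = 432.90 × 0.9903 = 428.70 W/m².

429 W/m²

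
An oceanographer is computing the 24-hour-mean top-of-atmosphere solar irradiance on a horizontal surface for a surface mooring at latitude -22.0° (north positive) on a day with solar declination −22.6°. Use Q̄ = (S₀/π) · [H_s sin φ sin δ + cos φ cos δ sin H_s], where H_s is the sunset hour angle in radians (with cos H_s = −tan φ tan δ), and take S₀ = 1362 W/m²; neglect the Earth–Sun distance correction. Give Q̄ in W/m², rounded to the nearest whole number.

cos H_s = −tan(-22.0°) · tan(-22.6°) = -0.1682, so H_s = arccos(-0.1682) = 99.68°. In radians, H_s = 1.7397.
H_s sin φ sin δ = 1.7397 × -0.3746 × -0.3843 = 0.2504.
cos φ cos δ sin H_s = 0.9272 × 0.9232 × 0.9858 = 0.8438.
Q̄ = (1362/π) × (0.2504 + 0.8438) = 433.54 × 1.0942 = 474.38 W/m².

474 W/m²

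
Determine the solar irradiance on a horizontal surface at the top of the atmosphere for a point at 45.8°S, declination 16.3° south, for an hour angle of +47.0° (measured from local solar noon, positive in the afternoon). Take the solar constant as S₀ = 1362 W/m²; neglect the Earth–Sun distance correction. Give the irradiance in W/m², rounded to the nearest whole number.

cos θ_z = sin φ sin δ + cos φ cos δ cos H = (-0.7169)(-0.2807) + (0.6972)(0.9598)(0.6820) = 0.6576.
Top-of-atmosphere irradiance = S₀ cos θ_z = 1362 × 0.6576 = 895.65 W/m².

896 W/m²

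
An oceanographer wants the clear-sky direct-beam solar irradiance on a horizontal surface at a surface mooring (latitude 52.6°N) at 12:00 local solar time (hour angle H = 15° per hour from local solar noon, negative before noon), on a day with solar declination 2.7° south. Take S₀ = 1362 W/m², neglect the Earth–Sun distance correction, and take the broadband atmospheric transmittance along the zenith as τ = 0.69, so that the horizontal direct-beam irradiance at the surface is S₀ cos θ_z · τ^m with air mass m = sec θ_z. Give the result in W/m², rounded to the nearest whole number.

Hour angle H = 15° × (12 − 12) = 0.00°.
cos θ_z = sin(52.6°) sin(-2.7°) + cos(52.6°) cos(-2.7°) cos(0.00°) = -0.0374 + 0.6067 = 0.5693.
Air mass m = 1/cos θ_z = 1/0.5693 = 1.757; τ^m = 0.69^1.757 = 0.5210.
Surface direct beam = 1362 × 0.5693 × 0.5210 = 403.98 W/m².

404 W/m²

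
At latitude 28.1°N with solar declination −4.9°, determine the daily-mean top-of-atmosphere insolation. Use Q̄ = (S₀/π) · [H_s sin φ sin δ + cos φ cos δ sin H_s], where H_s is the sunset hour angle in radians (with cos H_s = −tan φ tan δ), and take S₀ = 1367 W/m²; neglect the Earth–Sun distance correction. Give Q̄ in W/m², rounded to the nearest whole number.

−tan φ tan δ = −(0.5340)(-0.0857) = 0.0458; H_s = arccos(0.0458) = 87.37°. In radians, H_s = 1.5249.
H_s sin φ sin δ = 1.5249 × 0.4710 × -0.0854 = -0.0613.
cos φ cos δ sin H_s = 0.8821 × 0.9963 × 0.9989 = 0.8779.
Q̄ = (1367/π) × (-0.0613 + 0.8779) = 435.13 × 0.8166 = 355.33 W/m².

355 W/m²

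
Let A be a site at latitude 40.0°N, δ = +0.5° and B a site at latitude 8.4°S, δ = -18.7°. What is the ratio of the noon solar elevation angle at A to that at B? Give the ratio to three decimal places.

0.634

A: 90° − |40.0 − (0.5)| = 50.50°.
B: 90° − |-8.4 − (-18.7)| = 79.70°.
Ratio A/B = 50.5000 / 79.7000 = 0.6336.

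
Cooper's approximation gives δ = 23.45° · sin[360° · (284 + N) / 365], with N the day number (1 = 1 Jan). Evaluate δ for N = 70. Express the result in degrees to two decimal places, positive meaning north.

-4.41°

360 × (284 + 70) / 365 = 349.151°; sin(349.151°) = -0.1882.
δ = 23.45 × -0.1882 = -4.413° ≈ -4.41°.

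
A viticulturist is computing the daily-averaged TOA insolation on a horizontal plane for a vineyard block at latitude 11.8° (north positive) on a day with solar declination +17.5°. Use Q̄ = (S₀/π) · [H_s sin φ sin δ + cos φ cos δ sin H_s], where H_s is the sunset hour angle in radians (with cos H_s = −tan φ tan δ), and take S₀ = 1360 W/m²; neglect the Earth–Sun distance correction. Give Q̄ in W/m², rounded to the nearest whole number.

447 W/m²

The sunset hour angle satisfies cos H_s = −tan φ tan δ = -0.0659, giving H_s = 93.78°. In radians, H_s = 1.6368.
H_s sin φ sin δ = 1.6368 × 0.2045 × 0.3007 = 0.1007.
cos φ cos δ sin H_s = 0.9789 × 0.9537 × 0.9978 = 0.9315.
Q̄ = (1360/π) × (0.1007 + 0.9315) = 432.90 × 1.0322 = 446.84 W/m².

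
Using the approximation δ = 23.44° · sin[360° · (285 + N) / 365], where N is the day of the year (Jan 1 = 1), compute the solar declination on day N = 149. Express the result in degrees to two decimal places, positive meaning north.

360 × (285 + 149) / 365 = 428.055°; sin(428.055°) = 0.9275.
δ = 23.44 × 0.9275 = 21.741° ≈ +21.74°.

+21.74°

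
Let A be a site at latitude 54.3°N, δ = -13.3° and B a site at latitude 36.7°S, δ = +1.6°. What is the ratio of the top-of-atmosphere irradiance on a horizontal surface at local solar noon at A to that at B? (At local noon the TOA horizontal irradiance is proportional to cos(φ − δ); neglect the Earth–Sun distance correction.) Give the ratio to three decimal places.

0.486

A: cos θ_z = cos(54.3° − (-13.3°)) = 0.3811.
B: cos θ_z = cos(-36.7° − (1.6°)) = 0.7848.
Ratio A/B = 0.3811 / 0.7848 = 0.4856.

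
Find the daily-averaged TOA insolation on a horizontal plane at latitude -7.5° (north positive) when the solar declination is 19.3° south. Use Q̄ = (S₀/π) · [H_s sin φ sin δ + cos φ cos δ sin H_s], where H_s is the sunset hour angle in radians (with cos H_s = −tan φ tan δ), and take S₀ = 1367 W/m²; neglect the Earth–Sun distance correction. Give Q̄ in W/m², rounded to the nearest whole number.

437 W/m²

−tan φ tan δ = −(-0.1317)(-0.3502) = -0.0461; H_s = arccos(-0.0461) = 92.64°. In radians, H_s = 1.6169.
H_s sin φ sin δ = 1.6169 × -0.1305 × -0.3305 = 0.0697.
cos φ cos δ sin H_s = 0.9914 × 0.9438 × 0.9989 = 0.9347.
Q̄ = (1367/π) × (0.0697 + 0.9347) = 435.13 × 1.0044 = 437.04 W/m².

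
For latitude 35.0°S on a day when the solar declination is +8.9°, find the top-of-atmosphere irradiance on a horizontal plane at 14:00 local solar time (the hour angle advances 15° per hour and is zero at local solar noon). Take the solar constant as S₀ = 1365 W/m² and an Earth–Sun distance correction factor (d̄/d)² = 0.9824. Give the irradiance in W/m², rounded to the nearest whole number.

821 W/m²

Hour angle H = 15° × (14 − 12) = 30.00°.
With φ = -35.0°, δ = 8.9°, H = 30.00°: sin φ sin δ = -0.0887, cos φ cos δ cos H = 0.7009, so cos θ_z = 0.6122.
Top-of-atmosphere irradiance = S₀ (d̄/d)² cos θ_z = 1365 × 0.9824 × 0.6122 = 820.95 W/m².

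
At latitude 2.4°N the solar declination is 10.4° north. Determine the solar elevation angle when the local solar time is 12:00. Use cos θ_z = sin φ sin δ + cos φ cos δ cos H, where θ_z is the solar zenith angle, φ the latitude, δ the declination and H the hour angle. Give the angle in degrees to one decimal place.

Hour angle H = 15° × (12 − 12) = 0.00°.
cos θ_z = sin φ sin δ + cos φ cos δ cos H = (0.0419)(0.1805) + (0.9991)(0.9836)(1.0000) = 0.9903.
θ_z = arccos(0.9903) = 7.99°, so the elevation is 90° − 7.99° = 82.01°.

82.0°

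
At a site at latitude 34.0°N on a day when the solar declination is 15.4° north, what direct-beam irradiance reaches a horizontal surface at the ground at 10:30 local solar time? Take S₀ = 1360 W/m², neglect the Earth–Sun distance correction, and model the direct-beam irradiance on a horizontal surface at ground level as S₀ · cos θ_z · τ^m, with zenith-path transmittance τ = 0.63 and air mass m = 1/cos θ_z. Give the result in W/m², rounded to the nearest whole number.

Hour angle H = 15° × (10.5 − 12) = -22.50°.
cos θ_z = sin φ sin δ + cos φ cos δ cos H = (0.5592)(0.2656) + (0.8290)(0.9641)(0.9239) = 0.8869.
Air mass m = 1/cos θ_z = 1/0.8869 = 1.128; τ^m = 0.63^1.128 = 0.5938.
Surface direct beam = 1360 × 0.8869 × 0.5938 = 716.23 W/m².

716 W/m²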